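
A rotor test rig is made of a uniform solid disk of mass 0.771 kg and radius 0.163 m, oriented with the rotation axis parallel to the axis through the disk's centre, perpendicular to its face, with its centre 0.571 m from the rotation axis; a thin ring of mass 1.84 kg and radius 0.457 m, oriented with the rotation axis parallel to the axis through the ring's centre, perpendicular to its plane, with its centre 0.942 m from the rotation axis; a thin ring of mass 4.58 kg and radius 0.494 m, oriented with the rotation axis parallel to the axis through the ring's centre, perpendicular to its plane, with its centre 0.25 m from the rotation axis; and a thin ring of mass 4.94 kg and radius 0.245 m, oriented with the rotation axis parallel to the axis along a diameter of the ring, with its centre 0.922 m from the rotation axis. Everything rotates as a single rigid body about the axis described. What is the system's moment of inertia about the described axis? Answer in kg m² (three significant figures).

Solid disk: I_cm = (1/2)MR² = (1/2)(0.771)(0.163)² = 0.010242 kg m²; centre at d = 0.571 m, so I = I_cm + Md² gives I = 0.010242 + (0.771)(0.571)² = 0.26162 kg m².
Thin ring: I_cm = MR² = (1.84)(0.457)² = 0.38428 kg m²; centre at d = 0.942 m, so I = I_cm + Md² gives I = 0.38428 + (1.84)(0.942)² = 2.017 kg m².
Thin ring: I_cm = MR² = (4.58)(0.494)² = 1.1177 kg m²; centre at d = 0.25 m, so I = I_cm + Md² gives I = 1.1177 + (4.58)(0.25)² = 1.4039 kg m².
Thin ring: I_cm = (1/2)MR² = (1/2)(4.94)(0.245)² = 0.14826 kg m²; centre at d = 0.922 m, so I = I_cm + Md² gives I = 0.14826 + (4.94)(0.922)² = 4.3477 kg m².
Total I = 0.26162 + 2.017 + 1.4039 + 4.3477 = 8.0303 kg m².

8.03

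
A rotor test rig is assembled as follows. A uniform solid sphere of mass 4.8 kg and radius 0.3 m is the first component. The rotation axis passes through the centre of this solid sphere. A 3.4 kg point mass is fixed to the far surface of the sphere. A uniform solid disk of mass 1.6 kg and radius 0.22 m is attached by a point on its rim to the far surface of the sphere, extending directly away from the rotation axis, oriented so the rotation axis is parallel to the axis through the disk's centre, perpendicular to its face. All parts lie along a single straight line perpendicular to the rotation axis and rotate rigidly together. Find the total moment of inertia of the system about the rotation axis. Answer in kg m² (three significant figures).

0.950

Solid sphere: I_cm = (2/5)MR² = (2/5)(4.8)(0.3)² = 0.1728 kg m²; axis through the centre, so I = 0.1728 kg m².
Point mass: I_cm = 0; centre at d = 0.3 m, so the parallel axis theorem gives I = 0 + (3.4)(0.3)² = 0.306 kg m².
Solid disk: I_cm = (1/2)MR² = (1/2)(1.6)(0.22)² = 0.03872 kg m²; centre at d = 0.3 + 0.22 = 0.52 m, so the parallel axis theorem gives I = 0.03872 + (1.6)(0.52)² = 0.47136 kg m².
Total I = 0.1728 + 0.306 + 0.47136 = 0.95016 kg m².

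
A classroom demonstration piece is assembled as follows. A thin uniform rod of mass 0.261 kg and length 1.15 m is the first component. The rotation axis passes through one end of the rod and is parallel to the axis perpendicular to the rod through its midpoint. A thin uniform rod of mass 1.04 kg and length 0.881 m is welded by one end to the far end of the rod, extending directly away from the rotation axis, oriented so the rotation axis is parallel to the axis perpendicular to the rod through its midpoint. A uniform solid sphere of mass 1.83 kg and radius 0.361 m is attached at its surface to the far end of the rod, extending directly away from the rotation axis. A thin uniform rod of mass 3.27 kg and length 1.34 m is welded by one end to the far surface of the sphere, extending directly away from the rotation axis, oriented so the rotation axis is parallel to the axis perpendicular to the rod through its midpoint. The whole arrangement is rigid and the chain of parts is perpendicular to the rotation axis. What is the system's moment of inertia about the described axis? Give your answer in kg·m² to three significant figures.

52.2

Thin rod: I_cm = (1/12)ML² = (1/12)(0.261)(1.15)² = 0.028764 kg·m²; centre at d = 0.575 m, so the parallel axis theorem gives I = 0.028764 + (0.261)(0.575)² = 0.11506 kg·m².
Thin rod: I_cm = (1/12)ML² = (1/12)(1.04)(0.881)² = 0.067267 kg·m²; centre at d = 0.575 + 0.575 + 0.4405 = 1.5905 m, so the parallel axis theorem gives I = 0.067267 + (1.04)(1.5905)² = 2.6981 kg·m².
Solid sphere: I_cm = (2/5)MR² = (2/5)(1.83)(0.361)² = 0.095395 kg·m²; centre at d = 0.575 + 0.575 + 0.4405 + 0.4405 + 0.361 = 2.392 m, so the parallel axis theorem gives I = 0.095395 + (1.83)(2.392)² = 10.566 kg·m².
Thin rod: I_cm = (1/12)ML² = (1/12)(3.27)(1.34)² = 0.4893 kg·m²; centre at d = 0.575 + 0.575 + 0.4405 + 0.4405 + 0.361 + 0.361 + 0.67 = 3.423 m, so the parallel axis theorem gives I = 0.4893 + (3.27)(3.423)² = 38.804 kg·m².
Total I = 0.11506 + 2.6981 + 10.566 + 38.804 = 52.183 kg·m².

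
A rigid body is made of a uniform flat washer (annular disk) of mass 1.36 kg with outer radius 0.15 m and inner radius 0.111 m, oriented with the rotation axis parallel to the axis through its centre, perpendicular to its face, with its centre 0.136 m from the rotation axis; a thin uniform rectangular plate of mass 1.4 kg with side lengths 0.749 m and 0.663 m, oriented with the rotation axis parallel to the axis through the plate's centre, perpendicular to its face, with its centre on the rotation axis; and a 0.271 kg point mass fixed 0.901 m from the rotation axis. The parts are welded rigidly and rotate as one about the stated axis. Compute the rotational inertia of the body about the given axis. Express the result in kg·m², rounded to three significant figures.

Annular disk: I_cm = (1/2)M(R²+r²) = (1/2)(1.36)[(0.15)² + (0.111)²] = 0.023678 kg·m²; centre at d = 0.136 m, so the parallel axis theorem gives I = 0.023678 + (1.36)(0.136)² = 0.048833 kg·m².
Rectangular plate: I_cm = (1/12)M(a²+b²) = (1/12)(1.4)[(0.749)² + (0.663)²] = 0.11673 kg·m²; axis through the centre, so I = 0.11673 kg·m².
Point mass: I_cm = 0; centre at d = 0.901 m, so the parallel axis theorem gives I = 0 + (0.271)(0.901)² = 0.22 kg·m².
Total I = 0.048833 + 0.11673 + 0.22 = 0.38556 kg·m².

0.386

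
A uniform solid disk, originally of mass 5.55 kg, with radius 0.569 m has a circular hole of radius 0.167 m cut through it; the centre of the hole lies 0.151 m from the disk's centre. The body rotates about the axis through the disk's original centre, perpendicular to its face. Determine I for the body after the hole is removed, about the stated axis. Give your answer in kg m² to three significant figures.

0.881

Unpierced body about its centre: I₀ = (1/2)MR² = (1/2)(5.55)(0.569)² = 0.89844 kg m².
The removed disk has mass m = M·(r/R)² = (5.55)(0.167/0.569)² = 0.47808 kg (same uniform areal density).
Its moment of inertia about the rotation axis (parallel-axis theorem): I_hole = (1/2)mr² + md² = (1/2)(0.47808)(0.167)² + (0.47808)(0.151)² = 0.017567 kg m².
Treating the hole as negative mass, I = I₀ − I_hole = 0.89844 − 0.017567 = 0.88087 kg m².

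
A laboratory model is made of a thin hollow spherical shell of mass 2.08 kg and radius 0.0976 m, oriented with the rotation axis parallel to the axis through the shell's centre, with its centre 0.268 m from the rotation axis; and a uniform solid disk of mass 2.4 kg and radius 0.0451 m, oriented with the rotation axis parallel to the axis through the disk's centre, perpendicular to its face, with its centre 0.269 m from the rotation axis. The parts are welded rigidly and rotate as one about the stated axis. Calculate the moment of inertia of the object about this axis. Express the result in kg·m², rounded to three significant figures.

Spherical shell: I_cm = (2/3)MR² = (2/3)(2.08)(0.0976)² = 0.013209 kg·m²; centre at d = 0.268 m, so I = I_cm + Md² gives I = 0.013209 + (2.08)(0.268)² = 0.1626 kg·m².
Solid disk: I_cm = (1/2)MR² = (1/2)(2.4)(0.0451)² = 0.0024408 kg·m²; centre at d = 0.269 m, so I = I_cm + Md² gives I = 0.0024408 + (2.4)(0.269)² = 0.17611 kg·m².
Total I = 0.1626 + 0.17611 = 0.33871 kg·m².

0.339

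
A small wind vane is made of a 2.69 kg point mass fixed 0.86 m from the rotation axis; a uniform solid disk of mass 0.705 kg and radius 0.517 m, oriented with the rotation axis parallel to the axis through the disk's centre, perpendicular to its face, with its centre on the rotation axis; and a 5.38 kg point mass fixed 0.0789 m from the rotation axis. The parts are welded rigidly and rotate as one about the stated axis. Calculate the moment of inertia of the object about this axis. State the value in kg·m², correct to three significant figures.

Point mass: I_cm = 0; centre at d = 0.86 m, so I = I_cm + Md² gives I = 0 + (2.69)(0.86)² = 1.9895 kg·m².
Solid disk: I_cm = (1/2)MR² = (1/2)(0.705)(0.517)² = 0.094219 kg·m²; axis through the centre, so I = 0.094219 kg·m².
Point mass: I_cm = 0; centre at d = 0.0789 m, so I = I_cm + Md² gives I = 0 + (5.38)(0.0789)² = 0.033492 kg·m².
Total I = 1.9895 + 0.094219 + 0.033492 = 2.1172 kg·m².

2.12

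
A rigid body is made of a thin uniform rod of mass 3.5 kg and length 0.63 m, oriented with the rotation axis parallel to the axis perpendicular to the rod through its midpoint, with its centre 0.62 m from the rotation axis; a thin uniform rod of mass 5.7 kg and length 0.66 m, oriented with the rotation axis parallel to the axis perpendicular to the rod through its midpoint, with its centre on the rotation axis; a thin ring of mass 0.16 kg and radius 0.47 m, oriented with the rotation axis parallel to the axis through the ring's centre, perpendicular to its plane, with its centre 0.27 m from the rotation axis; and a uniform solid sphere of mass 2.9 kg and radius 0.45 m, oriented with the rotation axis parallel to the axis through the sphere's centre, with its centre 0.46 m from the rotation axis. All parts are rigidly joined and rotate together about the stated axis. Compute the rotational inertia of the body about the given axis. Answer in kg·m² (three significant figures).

2.56

Thin rod: I_cm = (1/12)ML² = (1/12)(3.5)(0.63)² = 0.11576 kg·m²; centre at d = 0.62 m, so the parallel axis theorem gives I = 0.11576 + (3.5)(0.62)² = 1.4612 kg·m².
Thin rod: I_cm = (1/12)ML² = (1/12)(5.7)(0.66)² = 0.20691 kg·m²; axis through the centre, so I = 0.20691 kg·m².
Thin ring: I_cm = MR² = (0.16)(0.47)² = 0.035344 kg·m²; centre at d = 0.27 m, so the parallel axis theorem gives I = 0.035344 + (0.16)(0.27)² = 0.047008 kg·m².
Solid sphere: I_cm = (2/5)MR² = (2/5)(2.9)(0.45)² = 0.2349 kg·m²; centre at d = 0.46 m, so the parallel axis theorem gives I = 0.2349 + (2.9)(0.46)² = 0.84854 kg·m².
Total I = 1.4612 + 0.20691 + 0.047008 + 0.84854 = 2.5636 kg·m².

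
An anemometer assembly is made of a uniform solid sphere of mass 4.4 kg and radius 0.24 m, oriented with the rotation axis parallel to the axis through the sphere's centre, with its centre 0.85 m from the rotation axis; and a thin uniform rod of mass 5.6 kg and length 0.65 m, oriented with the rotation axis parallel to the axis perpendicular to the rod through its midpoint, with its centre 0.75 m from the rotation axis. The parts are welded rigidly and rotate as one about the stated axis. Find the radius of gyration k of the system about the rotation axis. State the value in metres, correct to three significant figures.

0.814

Solid sphere: I_cm = (2/5)MR² = (2/5)(4.4)(0.24)² = 0.10138 kg m^2; centre at d = 0.85 m, so the parallel axis theorem gives I = 0.10138 + (4.4)(0.85)² = 3.2804 kg m^2.
Thin rod: I_cm = (1/12)ML² = (1/12)(5.6)(0.65)² = 0.19717 kg m^2; centre at d = 0.75 m, so the parallel axis theorem gives I = 0.19717 + (5.6)(0.75)² = 3.3472 kg m^2.
Total I = 6.6275 kg m^2; total mass M = 10 kg.
k = √(I/M) = √(6.6275/10) = 0.8141 m.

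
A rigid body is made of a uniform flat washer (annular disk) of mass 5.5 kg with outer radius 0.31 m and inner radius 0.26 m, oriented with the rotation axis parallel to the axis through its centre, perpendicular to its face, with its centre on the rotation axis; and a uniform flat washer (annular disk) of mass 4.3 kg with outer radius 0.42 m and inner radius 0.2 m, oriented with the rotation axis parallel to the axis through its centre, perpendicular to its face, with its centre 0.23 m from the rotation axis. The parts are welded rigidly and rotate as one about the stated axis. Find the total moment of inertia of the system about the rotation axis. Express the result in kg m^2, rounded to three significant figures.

1.14

Annular disk: I_cm = (1/2)M(R²+r²) = (1/2)(5.5)[(0.31)² + (0.26)²] = 0.45018 kg m^2; axis through the centre, so I = 0.45018 kg m^2.
Annular disk: I_cm = (1/2)M(R²+r²) = (1/2)(4.3)[(0.42)² + (0.2)²] = 0.46526 kg m^2; centre at d = 0.23 m, so I = I_cm + Md² gives I = 0.46526 + (4.3)(0.23)² = 0.69273 kg m^2.
Total I = 0.45018 + 0.69273 = 1.1429 kg m^2.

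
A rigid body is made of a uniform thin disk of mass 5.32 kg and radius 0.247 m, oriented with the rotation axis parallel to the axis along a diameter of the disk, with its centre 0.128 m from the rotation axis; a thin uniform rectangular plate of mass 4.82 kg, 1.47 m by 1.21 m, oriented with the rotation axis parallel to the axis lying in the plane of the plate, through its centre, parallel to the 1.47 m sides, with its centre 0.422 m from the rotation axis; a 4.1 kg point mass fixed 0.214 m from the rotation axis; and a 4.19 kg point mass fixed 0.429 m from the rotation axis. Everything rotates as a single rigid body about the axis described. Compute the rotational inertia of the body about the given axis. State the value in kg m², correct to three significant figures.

2.57

Thin disk: I_cm = (1/4)MR² = (1/4)(5.32)(0.247)² = 0.081142 kg m²; centre at d = 0.128 m, so the parallel axis theorem gives I = 0.081142 + (5.32)(0.128)² = 0.1683 kg m².
Rectangular plate: I_cm = (1/12)Mb² = (1/12)(4.82)(1.21)² = 0.58808 kg m²; centre at d = 0.422 m, so the parallel axis theorem gives I = 0.58808 + (4.82)(0.422)² = 1.4464 kg m².
Point mass: I_cm = 0; centre at d = 0.214 m, so the parallel axis theorem gives I = 0 + (4.1)(0.214)² = 0.18776 kg m².
Point mass: I_cm = 0; centre at d = 0.429 m, so the parallel axis theorem gives I = 0 + (4.19)(0.429)² = 0.77113 kg m².
Total I = 0.1683 + 1.4464 + 0.18776 + 0.77113 = 2.5736 kg m².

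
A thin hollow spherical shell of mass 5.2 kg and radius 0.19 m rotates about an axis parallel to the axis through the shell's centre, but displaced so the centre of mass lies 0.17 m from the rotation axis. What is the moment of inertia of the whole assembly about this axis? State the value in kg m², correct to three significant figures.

I_cm = (2/3)MR² = (2/3)(5.2)(0.19)² = 0.12515 kg m²; centre at d = 0.17 m, so the parallel axis theorem gives I = 0.12515 + (5.2)(0.17)² = 0.27543 kg m².

0.275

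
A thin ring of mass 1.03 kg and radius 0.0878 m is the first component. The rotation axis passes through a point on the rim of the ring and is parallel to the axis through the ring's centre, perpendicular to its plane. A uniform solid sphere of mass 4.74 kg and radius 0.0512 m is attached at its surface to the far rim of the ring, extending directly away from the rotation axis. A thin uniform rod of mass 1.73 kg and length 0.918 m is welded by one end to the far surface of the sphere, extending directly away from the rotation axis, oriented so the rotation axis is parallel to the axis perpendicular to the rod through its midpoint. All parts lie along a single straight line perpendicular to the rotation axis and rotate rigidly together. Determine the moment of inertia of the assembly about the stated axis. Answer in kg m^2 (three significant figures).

1.33

Thin ring: I_cm = MR² = (1.03)(0.0878)² = 0.0079401 kg m^2; centre at d = 0.0878 m, so the parallel axis theorem gives I = 0.0079401 + (1.03)(0.0878)² = 0.01588 kg m^2.
Solid sphere: I_cm = (2/5)MR² = (2/5)(4.74)(0.0512)² = 0.0049703 kg m^2; centre at d = 0.0878 + 0.0878 + 0.0512 = 0.2268 m, so the parallel axis theorem gives I = 0.0049703 + (4.74)(0.2268)² = 0.24879 kg m^2.
Thin rod: I_cm = (1/12)ML² = (1/12)(1.73)(0.918)² = 0.12149 kg m^2; centre at d = 0.0878 + 0.0878 + 0.0512 + 0.0512 + 0.459 = 0.737 m, so the parallel axis theorem gives I = 0.12149 + (1.73)(0.737)² = 1.0612 kg m^2.
Total I = 0.01588 + 0.24879 + 1.0612 = 1.3258 kg m^2.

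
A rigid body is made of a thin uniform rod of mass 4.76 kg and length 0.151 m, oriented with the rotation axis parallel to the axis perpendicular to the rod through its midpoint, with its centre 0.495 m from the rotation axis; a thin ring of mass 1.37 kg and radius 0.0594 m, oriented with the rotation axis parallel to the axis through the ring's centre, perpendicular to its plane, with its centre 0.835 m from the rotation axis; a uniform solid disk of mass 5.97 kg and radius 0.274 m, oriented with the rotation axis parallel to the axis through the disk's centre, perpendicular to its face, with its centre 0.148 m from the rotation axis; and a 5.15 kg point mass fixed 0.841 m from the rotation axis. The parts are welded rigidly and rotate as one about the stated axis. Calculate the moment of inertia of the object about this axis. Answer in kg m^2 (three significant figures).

6.13

Thin rod: I_cm = (1/12)ML² = (1/12)(4.76)(0.151)² = 0.0090444 kg m^2; centre at d = 0.495 m, so I = I_cm + Md² gives I = 0.0090444 + (4.76)(0.495)² = 1.1754 kg m^2.
Thin ring: I_cm = MR² = (1.37)(0.0594)² = 0.0048339 kg m^2; centre at d = 0.835 m, so I = I_cm + Md² gives I = 0.0048339 + (1.37)(0.835)² = 0.96003 kg m^2.
Solid disk: I_cm = (1/2)MR² = (1/2)(5.97)(0.274)² = 0.2241 kg m^2; centre at d = 0.148 m, so I = I_cm + Md² gives I = 0.2241 + (5.97)(0.148)² = 0.35487 kg m^2.
Point mass: I_cm = 0; centre at d = 0.841 m, so I = I_cm + Md² gives I = 0 + (5.15)(0.841)² = 3.6425 kg m^2.
Total I = 1.1754 + 0.96003 + 0.35487 + 3.6425 = 6.1328 kg m^2.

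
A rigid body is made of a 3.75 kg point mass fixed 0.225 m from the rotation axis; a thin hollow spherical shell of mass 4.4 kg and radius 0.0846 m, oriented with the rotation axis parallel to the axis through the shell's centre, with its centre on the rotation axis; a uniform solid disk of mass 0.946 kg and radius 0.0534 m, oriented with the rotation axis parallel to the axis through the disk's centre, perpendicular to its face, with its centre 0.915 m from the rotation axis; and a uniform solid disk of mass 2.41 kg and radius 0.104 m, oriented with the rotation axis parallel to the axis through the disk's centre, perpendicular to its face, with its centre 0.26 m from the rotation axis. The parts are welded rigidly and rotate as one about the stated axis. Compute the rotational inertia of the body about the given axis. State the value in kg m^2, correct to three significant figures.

Point mass: I_cm = 0; centre at d = 0.225 m, so I = I_cm + Md² gives I = 0 + (3.75)(0.225)² = 0.18984 kg m^2.
Spherical shell: I_cm = (2/3)MR² = (2/3)(4.4)(0.0846)² = 0.020994 kg m^2; axis through the centre, so I = 0.020994 kg m^2.
Solid disk: I_cm = (1/2)MR² = (1/2)(0.946)(0.0534)² = 0.0013488 kg m^2; centre at d = 0.915 m, so I = I_cm + Md² gives I = 0.0013488 + (0.946)(0.915)² = 0.79336 kg m^2.
Solid disk: I_cm = (1/2)MR² = (1/2)(2.41)(0.104)² = 0.013033 kg m^2; centre at d = 0.26 m, so I = I_cm + Md² gives I = 0.013033 + (2.41)(0.26)² = 0.17595 kg m^2.
Total I = 0.18984 + 0.020994 + 0.79336 + 0.17595 = 1.1802 kg m^2.

1.18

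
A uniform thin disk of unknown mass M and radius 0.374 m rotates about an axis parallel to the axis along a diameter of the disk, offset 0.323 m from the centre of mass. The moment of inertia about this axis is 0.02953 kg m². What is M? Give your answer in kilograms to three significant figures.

I = I_cm + Md² = (1/4)MR² + Md² = M·[0.25·(0.374)² + (0.323)²] = M·0.1393.
So M = 0.02953 / 0.1393 = 0.21199 kg.

0.212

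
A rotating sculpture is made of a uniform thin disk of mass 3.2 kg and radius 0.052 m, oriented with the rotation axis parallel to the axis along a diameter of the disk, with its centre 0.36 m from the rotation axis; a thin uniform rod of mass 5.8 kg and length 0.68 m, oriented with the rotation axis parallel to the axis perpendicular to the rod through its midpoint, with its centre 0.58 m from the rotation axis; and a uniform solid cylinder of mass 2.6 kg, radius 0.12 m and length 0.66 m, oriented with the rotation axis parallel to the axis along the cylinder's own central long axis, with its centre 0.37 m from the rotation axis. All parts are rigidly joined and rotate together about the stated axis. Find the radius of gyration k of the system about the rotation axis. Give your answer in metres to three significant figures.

0.506

Thin disk: I_cm = (1/4)MR² = (1/4)(3.2)(0.052)² = 0.0021632 kg·m²; centre at d = 0.36 m, so the parallel axis theorem gives I = 0.0021632 + (3.2)(0.36)² = 0.41688 kg·m².
Thin rod: I_cm = (1/12)ML² = (1/12)(5.8)(0.68)² = 0.22349 kg·m²; centre at d = 0.58 m, so the parallel axis theorem gives I = 0.22349 + (5.8)(0.58)² = 2.1746 kg·m².
Solid cylinder: I_cm = (1/2)MR² = (1/2)(2.6)(0.12)² = 0.01872 kg·m²; centre at d = 0.37 m, so the parallel axis theorem gives I = 0.01872 + (2.6)(0.37)² = 0.37466 kg·m².
Total I = 2.9662 kg·m²; total mass M = 11.6 kg.
k = √(I/M) = √(2.9662/11.6) = 0.50567 m.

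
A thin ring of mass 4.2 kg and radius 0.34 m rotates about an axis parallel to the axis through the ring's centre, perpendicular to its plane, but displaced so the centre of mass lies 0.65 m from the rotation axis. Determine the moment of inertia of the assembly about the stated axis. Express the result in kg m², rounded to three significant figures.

2.26

I_cm = MR² = (4.2)(0.34)² = 0.48552 kg m²; centre at d = 0.65 m, so the parallel axis theorem gives I = 0.48552 + (4.2)(0.65)² = 2.26 kg m².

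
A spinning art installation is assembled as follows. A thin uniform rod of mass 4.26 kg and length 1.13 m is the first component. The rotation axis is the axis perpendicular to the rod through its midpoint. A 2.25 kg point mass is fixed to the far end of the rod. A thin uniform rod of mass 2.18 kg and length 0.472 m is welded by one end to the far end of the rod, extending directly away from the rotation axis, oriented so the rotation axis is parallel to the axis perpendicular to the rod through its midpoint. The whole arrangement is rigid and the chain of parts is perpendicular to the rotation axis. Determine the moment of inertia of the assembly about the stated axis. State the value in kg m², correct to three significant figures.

2.61

Thin rod: I_cm = (1/12)ML² = (1/12)(4.26)(1.13)² = 0.4533 kg m²; axis through the centre, so I = 0.4533 kg m².
Point mass: I_cm = 0; centre at d = 0.565 m, so I = I_cm + Md² gives I = 0 + (2.25)(0.565)² = 0.71826 kg m².
Thin rod: I_cm = (1/12)ML² = (1/12)(2.18)(0.472)² = 0.040472 kg m²; centre at d = 0.565 + 0.236 = 0.801 m, so I = I_cm + Md² gives I = 0.040472 + (2.18)(0.801)² = 1.4392 kg m².
Total I = 0.4533 + 0.71826 + 1.4392 = 2.6107 kg m².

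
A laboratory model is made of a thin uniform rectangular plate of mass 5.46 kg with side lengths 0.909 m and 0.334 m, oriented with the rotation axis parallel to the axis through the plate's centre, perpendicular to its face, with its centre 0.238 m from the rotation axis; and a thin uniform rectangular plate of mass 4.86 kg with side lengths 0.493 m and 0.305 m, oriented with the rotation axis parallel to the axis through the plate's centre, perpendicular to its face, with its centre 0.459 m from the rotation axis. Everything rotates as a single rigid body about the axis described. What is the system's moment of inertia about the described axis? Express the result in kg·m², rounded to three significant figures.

1.90

Rectangular plate: I_cm = (1/12)M(a²+b²) = (1/12)(5.46)[(0.909)² + (0.334)²] = 0.42672 kg·m²; centre at d = 0.238 m, so the parallel axis theorem gives I = 0.42672 + (5.46)(0.238)² = 0.73599 kg·m².
Rectangular plate: I_cm = (1/12)M(a²+b²) = (1/12)(4.86)[(0.493)² + (0.305)²] = 0.13611 kg·m²; centre at d = 0.459 m, so the parallel axis theorem gives I = 0.13611 + (4.86)(0.459)² = 1.16 kg·m².
Total I = 0.73599 + 1.16 = 1.896 kg·m².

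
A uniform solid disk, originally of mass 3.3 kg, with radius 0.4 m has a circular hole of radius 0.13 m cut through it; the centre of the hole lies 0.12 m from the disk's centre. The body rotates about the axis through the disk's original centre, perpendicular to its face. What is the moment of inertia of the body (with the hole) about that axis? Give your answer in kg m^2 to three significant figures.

0.256

Unpierced body about its centre: I₀ = (1/2)MR² = (1/2)(3.3)(0.4)² = 0.264 kg m^2.
The removed disk has mass m = M·(r/R)² = (3.3)(0.13/0.4)² = 0.34856 kg (same uniform areal density).
Its moment of inertia about the rotation axis (parallel-axis theorem): I_hole = (1/2)mr² + md² = (1/2)(0.34856)(0.13)² + (0.34856)(0.12)² = 0.0079647 kg m^2.
Treating the hole as negative mass, I = I₀ − I_hole = 0.264 − 0.0079647 = 0.25604 kg m^2.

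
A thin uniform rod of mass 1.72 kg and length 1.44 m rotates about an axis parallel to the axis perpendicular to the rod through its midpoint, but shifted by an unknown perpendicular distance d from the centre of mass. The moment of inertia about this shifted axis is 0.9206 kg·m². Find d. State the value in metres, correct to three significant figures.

0.602

About the centre-of-mass axis, I_cm = (1/12)ML² = (1/12)(1.72)(1.44)² = 0.29722 kg·m².
Parallel axis theorem: I = I_cm + Md², so Md² = 0.9206 − 0.29722 = 0.62338 kg·m².
d = √(0.62338 / 1.72) = 0.60202 m.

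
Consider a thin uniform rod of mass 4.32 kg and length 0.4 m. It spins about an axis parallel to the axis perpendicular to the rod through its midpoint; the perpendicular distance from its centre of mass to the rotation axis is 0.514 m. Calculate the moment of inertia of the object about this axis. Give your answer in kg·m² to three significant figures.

I_cm = (1/12)ML² = (1/12)(4.32)(0.4)² = 0.0576 kg·m²; centre at d = 0.514 m, so the parallel axis theorem gives I = 0.0576 + (4.32)(0.514)² = 1.1989 kg·m².

1.20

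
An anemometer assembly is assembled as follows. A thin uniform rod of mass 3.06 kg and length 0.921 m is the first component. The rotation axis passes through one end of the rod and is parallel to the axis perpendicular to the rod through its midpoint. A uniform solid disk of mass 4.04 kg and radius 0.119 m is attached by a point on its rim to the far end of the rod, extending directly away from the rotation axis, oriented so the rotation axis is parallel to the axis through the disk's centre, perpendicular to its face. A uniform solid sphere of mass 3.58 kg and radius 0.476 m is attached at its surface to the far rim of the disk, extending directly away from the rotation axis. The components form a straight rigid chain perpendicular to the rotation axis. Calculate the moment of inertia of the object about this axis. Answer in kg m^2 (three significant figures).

Thin rod: I_cm = (1/12)ML² = (1/12)(3.06)(0.921)² = 0.2163 kg m^2; centre at d = 0.4605 m, so I = I_cm + Md² gives I = 0.2163 + (3.06)(0.4605)² = 0.86521 kg m^2.
Solid disk: I_cm = (1/2)MR² = (1/2)(4.04)(0.119)² = 0.028605 kg m^2; centre at d = 0.4605 + 0.4605 + 0.119 = 1.04 m, so I = I_cm + Md² gives I = 0.028605 + (4.04)(1.04)² = 4.3983 kg m^2.
Solid sphere: I_cm = (2/5)MR² = (2/5)(3.58)(0.476)² = 0.32446 kg m^2; centre at d = 0.4605 + 0.4605 + 0.119 + 0.119 + 0.476 = 1.635 m, so I = I_cm + Md² gives I = 0.32446 + (3.58)(1.635)² = 9.8946 kg m^2.
Total I = 0.86521 + 4.3983 + 9.8946 = 15.158 kg m^2.

15.2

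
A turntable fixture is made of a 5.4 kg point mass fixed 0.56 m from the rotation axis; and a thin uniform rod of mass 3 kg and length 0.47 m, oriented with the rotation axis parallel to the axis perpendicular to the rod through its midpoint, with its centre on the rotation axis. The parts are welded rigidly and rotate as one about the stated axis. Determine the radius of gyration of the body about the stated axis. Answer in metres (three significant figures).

0.456

Point mass: I_cm = 0; centre at d = 0.56 m, so I = I_cm + Md² gives I = 0 + (5.4)(0.56)² = 1.6934 kg m^2.
Thin rod: I_cm = (1/12)ML² = (1/12)(3)(0.47)² = 0.055225 kg m^2; axis through the centre, so I = 0.055225 kg m^2.
Total I = 1.7487 kg m^2; total mass M = 8.4 kg.
k = √(I/M) = √(1.7487/8.4) = 0.45626 m.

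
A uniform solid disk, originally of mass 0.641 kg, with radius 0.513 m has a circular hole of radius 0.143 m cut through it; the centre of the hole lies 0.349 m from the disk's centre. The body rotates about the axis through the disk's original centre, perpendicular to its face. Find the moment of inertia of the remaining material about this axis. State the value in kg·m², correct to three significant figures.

0.0778

Unpierced body about its centre: I₀ = (1/2)MR² = (1/2)(0.641)(0.513)² = 0.084346 kg·m².
The removed disk has mass m = M·(r/R)² = (0.641)(0.143/0.513)² = 0.049808 kg (same uniform areal density).
Its moment of inertia about the rotation axis (parallel-axis theorem): I_hole = (1/2)mr² + md² = (1/2)(0.049808)(0.143)² + (0.049808)(0.349)² = 0.0065759 kg·m².
Treating the hole as negative mass, I = I₀ − I_hole = 0.084346 − 0.0065759 = 0.07777 kg·m².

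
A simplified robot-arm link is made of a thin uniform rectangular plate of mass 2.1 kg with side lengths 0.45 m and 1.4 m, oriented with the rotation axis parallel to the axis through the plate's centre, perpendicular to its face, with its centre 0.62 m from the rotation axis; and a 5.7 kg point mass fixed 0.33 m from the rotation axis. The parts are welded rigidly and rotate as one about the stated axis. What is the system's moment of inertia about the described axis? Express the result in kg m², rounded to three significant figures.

Rectangular plate: I_cm = (1/12)M(a²+b²) = (1/12)(2.1)[(0.45)² + (1.4)²] = 0.37844 kg m²; centre at d = 0.62 m, so I = I_cm + Md² gives I = 0.37844 + (2.1)(0.62)² = 1.1857 kg m².
Point mass: I_cm = 0; centre at d = 0.33 m, so I = I_cm + Md² gives I = 0 + (5.7)(0.33)² = 0.62073 kg m².
Total I = 1.1857 + 0.62073 = 1.8064 kg m².

1.81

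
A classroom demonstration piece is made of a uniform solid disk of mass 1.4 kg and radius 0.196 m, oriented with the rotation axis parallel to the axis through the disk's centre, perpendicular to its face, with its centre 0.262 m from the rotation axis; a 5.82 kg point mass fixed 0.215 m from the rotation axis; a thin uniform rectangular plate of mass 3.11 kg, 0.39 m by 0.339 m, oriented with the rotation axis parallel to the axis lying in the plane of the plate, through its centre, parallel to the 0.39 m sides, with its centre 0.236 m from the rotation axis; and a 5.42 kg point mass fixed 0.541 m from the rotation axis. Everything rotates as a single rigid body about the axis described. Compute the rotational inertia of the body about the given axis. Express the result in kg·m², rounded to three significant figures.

Solid disk: I_cm = (1/2)MR² = (1/2)(1.4)(0.196)² = 0.026891 kg·m²; centre at d = 0.262 m, so I = I_cm + Md² gives I = 0.026891 + (1.4)(0.262)² = 0.12299 kg·m².
Point mass: I_cm = 0; centre at d = 0.215 m, so I = I_cm + Md² gives I = 0 + (5.82)(0.215)² = 0.26903 kg·m².
Rectangular plate: I_cm = (1/12)Mb² = (1/12)(3.11)(0.339)² = 0.029784 kg·m²; centre at d = 0.236 m, so I = I_cm + Md² gives I = 0.029784 + (3.11)(0.236)² = 0.203 kg·m².
Point mass: I_cm = 0; centre at d = 0.541 m, so I = I_cm + Md² gives I = 0 + (5.42)(0.541)² = 1.5863 kg·m².
Total I = 0.12299 + 0.26903 + 0.203 + 1.5863 = 2.1814 kg·m².

2.18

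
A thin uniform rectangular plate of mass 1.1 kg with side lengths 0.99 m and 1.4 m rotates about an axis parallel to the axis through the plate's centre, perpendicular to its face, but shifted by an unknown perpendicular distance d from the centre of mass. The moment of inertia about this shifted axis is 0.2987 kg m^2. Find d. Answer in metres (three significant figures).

About the centre-of-mass axis, I_cm = (1/12)M(a²+b²) = (1/12)(1.1)[(0.99)² + (1.4)²] = 0.26951 kg m^2.
Parallel axis theorem: I = I_cm + Md², so Md² = 0.2987 − 0.26951 = 0.029191 kg m^2.
d = √(0.029191 / 1.1) = 0.1629 m.

0.163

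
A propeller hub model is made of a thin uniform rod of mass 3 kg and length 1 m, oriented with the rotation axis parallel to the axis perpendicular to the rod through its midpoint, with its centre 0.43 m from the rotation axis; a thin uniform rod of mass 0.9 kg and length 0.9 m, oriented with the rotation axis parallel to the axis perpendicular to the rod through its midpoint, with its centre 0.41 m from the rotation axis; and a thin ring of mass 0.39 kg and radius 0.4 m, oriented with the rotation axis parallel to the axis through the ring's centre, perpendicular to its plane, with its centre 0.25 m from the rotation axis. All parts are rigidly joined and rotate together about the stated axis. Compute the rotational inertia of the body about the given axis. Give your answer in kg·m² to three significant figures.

1.10

Thin rod: I_cm = (1/12)ML² = (1/12)(3)(1)² = 0.25 kg·m²; centre at d = 0.43 m, so I = I_cm + Md² gives I = 0.25 + (3)(0.43)² = 0.8047 kg·m².
Thin rod: I_cm = (1/12)ML² = (1/12)(0.9)(0.9)² = 0.06075 kg·m²; centre at d = 0.41 m, so I = I_cm + Md² gives I = 0.06075 + (0.9)(0.41)² = 0.21204 kg·m².
Thin ring: I_cm = MR² = (0.39)(0.4)² = 0.0624 kg·m²; centre at d = 0.25 m, so I = I_cm + Md² gives I = 0.0624 + (0.39)(0.25)² = 0.086775 kg·m².
Total I = 0.8047 + 0.21204 + 0.086775 = 1.1035 kg·m².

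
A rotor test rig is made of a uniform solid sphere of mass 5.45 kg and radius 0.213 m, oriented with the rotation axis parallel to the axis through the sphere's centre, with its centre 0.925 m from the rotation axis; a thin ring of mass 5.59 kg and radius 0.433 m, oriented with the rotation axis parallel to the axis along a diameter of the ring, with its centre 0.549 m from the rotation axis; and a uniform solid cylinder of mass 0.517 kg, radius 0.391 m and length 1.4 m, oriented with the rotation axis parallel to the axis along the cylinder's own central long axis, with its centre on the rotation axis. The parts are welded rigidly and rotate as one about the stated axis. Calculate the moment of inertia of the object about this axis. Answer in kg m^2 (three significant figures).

Solid sphere: I_cm = (2/5)MR² = (2/5)(5.45)(0.213)² = 0.098904 kg m^2; centre at d = 0.925 m, so I = I_cm + Md² gives I = 0.098904 + (5.45)(0.925)² = 4.7621 kg m^2.
Thin ring: I_cm = (1/2)MR² = (1/2)(5.59)(0.433)² = 0.52403 kg m^2; centre at d = 0.549 m, so I = I_cm + Md² gives I = 0.52403 + (5.59)(0.549)² = 2.2089 kg m^2.
Solid cylinder: I_cm = (1/2)MR² = (1/2)(0.517)(0.391)² = 0.03952 kg m^2; axis through the centre, so I = 0.03952 kg m^2.
Total I = 4.7621 + 2.2089 + 0.03952 = 7.0104 kg m^2.

7.01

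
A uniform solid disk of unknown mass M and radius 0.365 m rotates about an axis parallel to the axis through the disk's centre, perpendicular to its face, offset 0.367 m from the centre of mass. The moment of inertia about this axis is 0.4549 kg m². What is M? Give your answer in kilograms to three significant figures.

2.26

I = I_cm + Md² = (1/2)MR² + Md² = M·[0.5·(0.365)² + (0.367)²] = M·0.2013.
So M = 0.4549 / 0.2013 = 2.2598 kg.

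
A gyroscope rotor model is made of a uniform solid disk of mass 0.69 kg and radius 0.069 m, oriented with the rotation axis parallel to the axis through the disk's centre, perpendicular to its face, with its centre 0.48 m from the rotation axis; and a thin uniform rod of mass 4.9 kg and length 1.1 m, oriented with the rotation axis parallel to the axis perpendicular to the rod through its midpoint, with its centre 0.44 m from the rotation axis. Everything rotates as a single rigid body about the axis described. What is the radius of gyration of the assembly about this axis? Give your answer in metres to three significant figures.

Solid disk: I_cm = (1/2)MR² = (1/2)(0.69)(0.069)² = 0.0016425 kg m^2; centre at d = 0.48 m, so the parallel axis theorem gives I = 0.0016425 + (0.69)(0.48)² = 0.16062 kg m^2.
Thin rod: I_cm = (1/12)ML² = (1/12)(4.9)(1.1)² = 0.49408 kg m^2; centre at d = 0.44 m, so the parallel axis theorem gives I = 0.49408 + (4.9)(0.44)² = 1.4427 kg m^2.
Total I = 1.6033 kg m^2; total mass M = 5.59 kg.
k = √(I/M) = √(1.6033/5.59) = 0.53556 m.

0.536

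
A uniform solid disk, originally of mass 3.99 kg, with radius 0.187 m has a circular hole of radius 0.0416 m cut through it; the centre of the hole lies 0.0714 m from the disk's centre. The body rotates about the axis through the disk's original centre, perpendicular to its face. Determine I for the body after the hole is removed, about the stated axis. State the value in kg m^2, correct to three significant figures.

0.0686

Unpierced body about its centre: I₀ = (1/2)MR² = (1/2)(3.99)(0.187)² = 0.069763 kg m^2.
The removed disk has mass m = M·(r/R)² = (3.99)(0.0416/0.187)² = 0.19746 kg (same uniform areal density).
Its moment of inertia about the rotation axis (parallel-axis theorem): I_hole = (1/2)mr² + md² = (1/2)(0.19746)(0.0416)² + (0.19746)(0.0714)² = 0.0011775 kg m^2.
Treating the hole as negative mass, I = I₀ − I_hole = 0.069763 − 0.0011775 = 0.068586 kg m^2.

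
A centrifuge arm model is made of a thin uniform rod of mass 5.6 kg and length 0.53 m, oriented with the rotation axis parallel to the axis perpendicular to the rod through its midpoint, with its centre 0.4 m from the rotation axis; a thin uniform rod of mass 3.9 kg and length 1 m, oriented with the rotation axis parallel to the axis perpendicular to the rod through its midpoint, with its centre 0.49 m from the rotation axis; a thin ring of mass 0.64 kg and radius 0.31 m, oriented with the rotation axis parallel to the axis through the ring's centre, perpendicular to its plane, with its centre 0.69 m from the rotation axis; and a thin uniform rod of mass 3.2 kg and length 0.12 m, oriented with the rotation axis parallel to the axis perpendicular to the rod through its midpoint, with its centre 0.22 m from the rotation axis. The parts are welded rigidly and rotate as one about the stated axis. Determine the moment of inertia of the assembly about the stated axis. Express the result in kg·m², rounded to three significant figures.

Thin rod: I_cm = (1/12)ML² = (1/12)(5.6)(0.53)² = 0.13109 kg·m²; centre at d = 0.4 m, so I = I_cm + Md² gives I = 0.13109 + (5.6)(0.4)² = 1.0271 kg·m².
Thin rod: I_cm = (1/12)ML² = (1/12)(3.9)(1)² = 0.325 kg·m²; centre at d = 0.49 m, so I = I_cm + Md² gives I = 0.325 + (3.9)(0.49)² = 1.2614 kg·m².
Thin ring: I_cm = MR² = (0.64)(0.31)² = 0.061504 kg·m²; centre at d = 0.69 m, so I = I_cm + Md² gives I = 0.061504 + (0.64)(0.69)² = 0.36621 kg·m².
Thin rod: I_cm = (1/12)ML² = (1/12)(3.2)(0.12)² = 0.00384 kg·m²; centre at d = 0.22 m, so I = I_cm + Md² gives I = 0.00384 + (3.2)(0.22)² = 0.15872 kg·m².
Total I = 1.0271 + 1.2614 + 0.36621 + 0.15872 = 2.8134 kg·m².

2.81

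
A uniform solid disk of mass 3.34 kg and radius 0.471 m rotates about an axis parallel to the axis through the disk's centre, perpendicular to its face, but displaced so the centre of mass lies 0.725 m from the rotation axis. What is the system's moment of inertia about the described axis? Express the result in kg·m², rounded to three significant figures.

2.13

I_cm = (1/2)MR² = (1/2)(3.34)(0.471)² = 0.37047 kg·m²; centre at d = 0.725 m, so the parallel axis theorem gives I = 0.37047 + (3.34)(0.725)² = 2.1261 kg·m².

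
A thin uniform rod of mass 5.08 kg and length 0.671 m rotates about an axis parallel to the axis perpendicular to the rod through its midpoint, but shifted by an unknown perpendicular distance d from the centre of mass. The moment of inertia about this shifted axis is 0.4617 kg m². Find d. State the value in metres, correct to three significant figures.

0.231

About the centre-of-mass axis, I_cm = (1/12)ML² = (1/12)(5.08)(0.671)² = 0.1906 kg m².
Parallel axis theorem: I = I_cm + Md², so Md² = 0.4617 − 0.1906 = 0.2711 kg m².
d = √(0.2711 / 5.08) = 0.23101 m.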